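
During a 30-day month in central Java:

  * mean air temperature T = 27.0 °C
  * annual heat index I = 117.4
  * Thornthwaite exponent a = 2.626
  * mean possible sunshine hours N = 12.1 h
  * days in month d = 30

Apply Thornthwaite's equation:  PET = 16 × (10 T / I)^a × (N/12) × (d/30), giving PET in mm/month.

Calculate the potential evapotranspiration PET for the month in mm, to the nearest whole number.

144 mm

10T/I = 10 × 27.0 / 117.4 = 2.2998
(10T/I)^a = 2.2998^2.626 = 8.9084
Uncorrected PET = 16 × 8.9084 = 142.534 mm
Correction = (N/12)(d/30) = (12.1/12)(30/30) = 1.0083
PET = 142.534 × 1.0083 = 143.717 mm/month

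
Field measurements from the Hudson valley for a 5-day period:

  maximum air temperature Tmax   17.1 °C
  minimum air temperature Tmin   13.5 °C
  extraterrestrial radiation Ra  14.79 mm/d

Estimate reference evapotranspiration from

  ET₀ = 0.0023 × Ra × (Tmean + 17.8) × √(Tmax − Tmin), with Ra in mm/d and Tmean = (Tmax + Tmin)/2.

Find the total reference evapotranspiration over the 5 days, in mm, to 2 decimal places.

10.68 mm

Tmean = (17.1 + 13.5)/2 = 15.30 °C
ET₀ = 0.0023 × 14.79 × (15.30 + 17.8) × √3.6 = 0.0023 × 14.79 × 33.10 × 1.8974 = 2.1364 mm/d
Over 5 days: 2.1364 × 5 = 10.682 mm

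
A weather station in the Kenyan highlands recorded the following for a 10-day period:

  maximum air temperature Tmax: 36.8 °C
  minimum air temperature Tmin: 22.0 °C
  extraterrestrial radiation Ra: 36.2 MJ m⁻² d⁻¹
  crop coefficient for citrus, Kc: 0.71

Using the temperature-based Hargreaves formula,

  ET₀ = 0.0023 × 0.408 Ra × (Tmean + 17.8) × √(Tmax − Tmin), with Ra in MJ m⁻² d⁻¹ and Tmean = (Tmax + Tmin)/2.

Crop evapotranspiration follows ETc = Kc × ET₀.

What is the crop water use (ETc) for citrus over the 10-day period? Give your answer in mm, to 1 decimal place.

43.8 mm

Tmean = (36.8 + 22.0)/2 = 29.40 °C
0.408 Ra = 0.408 × 36.2 = 14.7696 mm/d equivalent
ET₀ = 0.0023 × 14.7696 × (29.40 + 17.8) × √14.8 = 0.0023 × 14.7696 × 47.20 × 3.8471 = 6.1684 mm/d
ETc = Kc × ET₀ = 0.71 × 6.1684 = 4.3796 mm/d
Over 10 days: 4.3796 × 10 = 43.796 mm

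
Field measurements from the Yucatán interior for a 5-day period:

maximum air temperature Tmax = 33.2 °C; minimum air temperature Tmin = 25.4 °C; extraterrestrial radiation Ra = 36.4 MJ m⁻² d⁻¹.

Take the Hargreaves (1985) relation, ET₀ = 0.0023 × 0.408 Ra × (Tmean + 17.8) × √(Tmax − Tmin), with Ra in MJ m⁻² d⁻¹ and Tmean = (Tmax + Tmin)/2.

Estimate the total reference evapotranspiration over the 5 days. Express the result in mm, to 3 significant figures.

22.5 mm

Tmean = (33.2 + 25.4)/2 = 29.30 °C
0.408 Ra = 0.408 × 36.4 = 14.8512 mm/d equivalent
ET₀ = 0.0023 × 14.8512 × (29.30 + 17.8) × √7.8 = 0.0023 × 14.8512 × 47.10 × 2.7928 = 4.4931 mm/d
Over 5 days: 4.4931 × 5 = 22.466 mm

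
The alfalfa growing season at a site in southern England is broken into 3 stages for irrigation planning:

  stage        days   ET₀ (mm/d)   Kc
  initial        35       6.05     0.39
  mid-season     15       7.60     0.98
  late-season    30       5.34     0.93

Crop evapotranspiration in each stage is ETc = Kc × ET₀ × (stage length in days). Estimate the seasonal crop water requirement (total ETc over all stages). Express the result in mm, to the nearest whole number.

initial: 0.39 × 6.05 × 35 = 82.58 mm
mid-season: 0.98 × 7.60 × 15 = 111.72 mm
late-season: 0.93 × 5.34 × 30 = 148.99 mm
Seasonal total = 343.29 mm

343 mm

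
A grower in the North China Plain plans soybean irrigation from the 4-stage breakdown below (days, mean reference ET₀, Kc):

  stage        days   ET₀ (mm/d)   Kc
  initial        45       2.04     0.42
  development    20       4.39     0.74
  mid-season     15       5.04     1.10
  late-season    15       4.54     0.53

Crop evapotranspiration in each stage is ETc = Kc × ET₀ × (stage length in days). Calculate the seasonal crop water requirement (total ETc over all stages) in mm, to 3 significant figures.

223 mm

initial: 0.42 × 2.04 × 45 = 38.56 mm
development: 0.74 × 4.39 × 20 = 64.97 mm
mid-season: 1.10 × 5.04 × 15 = 83.16 mm
late-season: 0.53 × 4.54 × 15 = 36.09 mm
Seasonal total = 222.78 mm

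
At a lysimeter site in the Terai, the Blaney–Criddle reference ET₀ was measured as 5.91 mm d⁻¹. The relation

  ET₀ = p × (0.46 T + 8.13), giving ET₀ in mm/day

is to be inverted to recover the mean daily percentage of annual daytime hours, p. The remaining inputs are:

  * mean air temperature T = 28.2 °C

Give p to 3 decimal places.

0.280

p = ET₀ / (0.46 T + 8.13) = 5.91 / (0.46 × 28.2 + 8.13) = 5.91 / 21.102 = 0.2801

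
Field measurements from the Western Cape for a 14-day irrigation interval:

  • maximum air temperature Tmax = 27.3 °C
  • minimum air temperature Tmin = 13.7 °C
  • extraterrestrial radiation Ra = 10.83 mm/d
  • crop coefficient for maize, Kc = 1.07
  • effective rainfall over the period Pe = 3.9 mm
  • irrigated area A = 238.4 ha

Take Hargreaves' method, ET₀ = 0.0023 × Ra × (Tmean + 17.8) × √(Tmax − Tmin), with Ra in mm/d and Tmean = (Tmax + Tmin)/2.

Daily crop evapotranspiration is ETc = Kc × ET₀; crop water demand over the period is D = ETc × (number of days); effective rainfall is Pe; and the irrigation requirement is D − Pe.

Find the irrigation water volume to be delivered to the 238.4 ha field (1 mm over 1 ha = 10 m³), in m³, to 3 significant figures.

Tmean = (27.3 + 13.7)/2 = 20.50 °C
ET₀ = 0.0023 × 10.83 × (20.50 + 17.8) × √13.6 = 0.0023 × 10.83 × 38.30 × 3.6878 = 3.5182 mm/d
ETc = Kc × ET₀ = 1.07 × 3.5182 = 3.7645 mm/d
Crop demand D = ETc × 14 d = 3.7645 × 14 = 52.703 mm
D − Pe = 52.703 − 3.9 = 48.803 mm
Volume = 48.803 mm × 238.4 ha × 10 = 116346.4 m³

116000 m³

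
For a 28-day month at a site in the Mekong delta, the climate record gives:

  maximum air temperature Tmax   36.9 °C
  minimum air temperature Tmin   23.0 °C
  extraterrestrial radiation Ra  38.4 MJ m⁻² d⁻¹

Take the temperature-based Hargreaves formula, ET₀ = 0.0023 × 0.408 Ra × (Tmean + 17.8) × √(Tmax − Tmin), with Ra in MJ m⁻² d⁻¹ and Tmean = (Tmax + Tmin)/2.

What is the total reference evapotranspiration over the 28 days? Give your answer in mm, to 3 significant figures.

Tmean = (36.9 + 23.0)/2 = 29.95 °C
0.408 Ra = 0.408 × 38.4 = 15.6672 mm/d equivalent
ET₀ = 0.0023 × 15.6672 × (29.95 + 17.8) × √13.9 = 0.0023 × 15.6672 × 47.75 × 3.7283 = 6.4151 mm/d
Over 28 days: 6.4151 × 28 = 179.623 mm

180 mm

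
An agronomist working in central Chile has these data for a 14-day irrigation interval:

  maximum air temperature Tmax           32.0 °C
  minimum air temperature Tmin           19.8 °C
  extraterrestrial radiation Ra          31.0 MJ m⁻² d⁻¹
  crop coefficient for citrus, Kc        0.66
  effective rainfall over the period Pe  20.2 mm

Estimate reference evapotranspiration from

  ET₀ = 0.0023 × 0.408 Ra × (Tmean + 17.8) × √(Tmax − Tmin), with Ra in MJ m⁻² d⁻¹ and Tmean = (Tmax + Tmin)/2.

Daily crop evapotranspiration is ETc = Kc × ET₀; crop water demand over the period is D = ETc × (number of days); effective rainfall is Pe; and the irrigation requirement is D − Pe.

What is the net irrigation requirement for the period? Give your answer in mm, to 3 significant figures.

20.8 mm

Tmean = (32.0 + 19.8)/2 = 25.90 °C
0.408 Ra = 0.408 × 31.0 = 12.6480 mm/d equivalent
ET₀ = 0.0023 × 12.6480 × (25.90 + 17.8) × √12.2 = 0.0023 × 12.6480 × 43.70 × 3.4928 = 4.4402 mm/d
ETc = Kc × ET₀ = 0.66 × 4.4402 = 2.9305 mm/d
Crop demand D = ETc × 14 d = 2.9305 × 14 = 41.027 mm
D − Pe = 41.027 − 20.2 = 20.827 mm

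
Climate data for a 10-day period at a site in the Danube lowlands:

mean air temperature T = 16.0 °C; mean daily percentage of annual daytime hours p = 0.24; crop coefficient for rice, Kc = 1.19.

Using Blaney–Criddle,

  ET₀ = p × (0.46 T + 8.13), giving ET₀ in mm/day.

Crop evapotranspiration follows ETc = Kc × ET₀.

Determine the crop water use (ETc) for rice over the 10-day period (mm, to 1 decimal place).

44.2 mm

ET₀ = 0.24 × (0.46 × 16.0 + 8.13) = 0.24 × 15.490 = 3.7176 mm/d
ETc = Kc × ET₀ = 1.19 × 3.7176 = 4.4239 mm/d
Over 10 days: 4.4239 × 10 = 44.239 mm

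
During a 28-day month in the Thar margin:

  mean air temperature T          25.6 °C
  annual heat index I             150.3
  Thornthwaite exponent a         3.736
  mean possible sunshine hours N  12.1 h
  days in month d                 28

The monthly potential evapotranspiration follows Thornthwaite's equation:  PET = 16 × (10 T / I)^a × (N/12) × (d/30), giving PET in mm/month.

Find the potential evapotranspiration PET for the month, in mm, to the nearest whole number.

110 mm

10T/I = 10 × 25.6 / 150.3 = 1.7033
(10T/I)^a = 1.7033^3.736 = 7.3131
Uncorrected PET = 16 × 7.3131 = 117.010 mm
Correction = (N/12)(d/30) = (12.1/12)(28/30) = 0.9411
PET = 117.010 × 0.9411 = 110.118 mm/month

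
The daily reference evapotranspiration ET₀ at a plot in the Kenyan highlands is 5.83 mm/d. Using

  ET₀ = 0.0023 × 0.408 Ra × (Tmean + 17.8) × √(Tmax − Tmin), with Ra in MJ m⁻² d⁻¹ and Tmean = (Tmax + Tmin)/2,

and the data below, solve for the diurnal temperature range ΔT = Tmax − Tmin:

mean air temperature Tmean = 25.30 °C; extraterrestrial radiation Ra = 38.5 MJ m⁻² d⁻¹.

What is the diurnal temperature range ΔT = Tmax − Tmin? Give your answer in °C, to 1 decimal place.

14.0 °C

√ΔT = ET₀ / [0.0023 × 0.408 × Ra × (Tmean+17.8)] = 5.83 / (0.0023 × 15.7080 × 43.10) = 3.7441
ΔT = 3.7441² = 14.018 °C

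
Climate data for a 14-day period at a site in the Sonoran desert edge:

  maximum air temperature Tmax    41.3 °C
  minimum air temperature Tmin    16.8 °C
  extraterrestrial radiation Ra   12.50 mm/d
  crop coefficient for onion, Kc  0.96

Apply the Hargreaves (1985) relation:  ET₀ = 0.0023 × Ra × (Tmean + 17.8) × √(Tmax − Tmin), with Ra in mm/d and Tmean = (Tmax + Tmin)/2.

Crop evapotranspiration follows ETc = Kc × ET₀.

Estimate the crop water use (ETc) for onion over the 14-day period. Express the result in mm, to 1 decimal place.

89.6 mm

Tmean = (41.3 + 16.8)/2 = 29.05 °C
ET₀ = 0.0023 × 12.50 × (29.05 + 17.8) × √24.5 = 0.0023 × 12.50 × 46.85 × 4.9497 = 6.6669 mm/d
ETc = Kc × ET₀ = 0.96 × 6.6669 = 6.4002 mm/d
Over 14 days: 6.4002 × 14 = 89.603 mm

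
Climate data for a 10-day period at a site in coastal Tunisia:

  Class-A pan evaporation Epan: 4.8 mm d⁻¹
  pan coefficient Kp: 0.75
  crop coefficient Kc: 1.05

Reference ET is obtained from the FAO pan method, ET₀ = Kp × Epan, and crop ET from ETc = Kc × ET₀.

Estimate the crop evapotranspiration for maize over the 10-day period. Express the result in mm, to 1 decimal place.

ET₀ = 0.75 × 4.8 = 3.6000 mm/d
ETc = Kc × ET₀ = 1.05 × 3.6000 = 3.7800 mm/d
Over 10 days: 3.7800 × 10 = 37.800 mm

37.8 mm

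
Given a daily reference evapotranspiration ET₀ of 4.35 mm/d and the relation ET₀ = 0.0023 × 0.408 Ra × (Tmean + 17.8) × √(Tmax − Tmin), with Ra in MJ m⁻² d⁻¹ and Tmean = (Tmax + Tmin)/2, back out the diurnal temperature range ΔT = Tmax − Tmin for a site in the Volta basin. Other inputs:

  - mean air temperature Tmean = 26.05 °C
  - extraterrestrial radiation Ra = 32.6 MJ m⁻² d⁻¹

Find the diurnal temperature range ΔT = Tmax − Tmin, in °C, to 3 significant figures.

√ΔT = ET₀ / [0.0023 × 0.408 × Ra × (Tmean+17.8)] = 4.35 / (0.0023 × 13.3008 × 43.85) = 3.2428
ΔT = 3.2428² = 10.516 °C

10.5 °C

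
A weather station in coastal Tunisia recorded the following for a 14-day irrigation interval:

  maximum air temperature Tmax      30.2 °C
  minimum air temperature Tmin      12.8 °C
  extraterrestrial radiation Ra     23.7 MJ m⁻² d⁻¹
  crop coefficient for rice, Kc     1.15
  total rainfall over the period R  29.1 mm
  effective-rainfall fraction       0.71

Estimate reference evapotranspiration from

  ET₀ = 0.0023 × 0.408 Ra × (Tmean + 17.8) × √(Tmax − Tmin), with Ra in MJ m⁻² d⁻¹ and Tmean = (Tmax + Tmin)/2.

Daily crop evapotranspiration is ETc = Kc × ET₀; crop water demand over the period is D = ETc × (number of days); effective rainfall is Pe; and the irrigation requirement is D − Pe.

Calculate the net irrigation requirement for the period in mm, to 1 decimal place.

38.0 mm

Tmean = (30.2 + 12.8)/2 = 21.50 °C
0.408 Ra = 0.408 × 23.7 = 9.6696 mm/d equivalent
ET₀ = 0.0023 × 9.6696 × (21.50 + 17.8) × √17.4 = 0.0023 × 9.6696 × 39.30 × 4.1713 = 3.6459 mm/d
ETc = Kc × ET₀ = 1.15 × 3.6459 = 4.1928 mm/d
Crop demand D = ETc × 14 d = 4.1928 × 14 = 58.699 mm
Pe = 0.71 × 29.1 = 20.661 mm
D − Pe = 58.699 − 20.661 = 38.038 mm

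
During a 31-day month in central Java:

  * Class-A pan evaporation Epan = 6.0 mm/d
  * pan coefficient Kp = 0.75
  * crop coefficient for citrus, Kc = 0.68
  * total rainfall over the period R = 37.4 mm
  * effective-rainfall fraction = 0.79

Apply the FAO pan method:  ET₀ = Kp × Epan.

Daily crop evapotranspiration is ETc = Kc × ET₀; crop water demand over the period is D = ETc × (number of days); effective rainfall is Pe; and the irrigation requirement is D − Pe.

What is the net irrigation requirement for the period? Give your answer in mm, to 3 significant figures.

ET₀ = 0.75 × 6.0 = 4.5000 mm/d
ETc = Kc × ET₀ = 0.68 × 4.5000 = 3.0600 mm/d
Crop demand D = ETc × 31 d = 3.0600 × 31 = 94.860 mm
Pe = 0.79 × 37.4 = 29.546 mm
D − Pe = 94.860 − 29.546 = 65.314 mm

65.3 mm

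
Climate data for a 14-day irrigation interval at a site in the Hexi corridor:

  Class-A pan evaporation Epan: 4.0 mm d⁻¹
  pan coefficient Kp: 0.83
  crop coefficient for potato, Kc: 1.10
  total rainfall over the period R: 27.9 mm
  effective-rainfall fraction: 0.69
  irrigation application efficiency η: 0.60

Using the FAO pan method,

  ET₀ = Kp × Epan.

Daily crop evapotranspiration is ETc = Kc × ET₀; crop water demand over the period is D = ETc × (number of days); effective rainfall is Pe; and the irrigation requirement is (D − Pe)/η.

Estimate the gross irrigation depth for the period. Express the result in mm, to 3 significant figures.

53.1 mm

ET₀ = 0.83 × 4.0 = 3.3200 mm/d
ETc = Kc × ET₀ = 1.10 × 3.3200 = 3.6520 mm/d
Crop demand D = ETc × 14 d = 3.6520 × 14 = 51.128 mm
Pe = 0.69 × 27.9 = 19.251 mm
D − Pe = 51.128 − 19.251 = 31.877 mm
Gross irrigation = 31.877 / 0.60 = 53.128 mm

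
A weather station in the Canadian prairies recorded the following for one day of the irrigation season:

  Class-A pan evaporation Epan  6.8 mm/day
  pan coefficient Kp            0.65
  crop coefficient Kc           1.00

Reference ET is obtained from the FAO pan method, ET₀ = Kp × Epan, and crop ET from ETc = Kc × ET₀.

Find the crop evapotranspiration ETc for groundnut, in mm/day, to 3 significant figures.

ET₀ = 0.65 × 6.8 = 4.4200 mm/d
ETc = Kc × ET₀ = 1.00 × 4.4200 = 4.4200 mm/d

4.42 mm/day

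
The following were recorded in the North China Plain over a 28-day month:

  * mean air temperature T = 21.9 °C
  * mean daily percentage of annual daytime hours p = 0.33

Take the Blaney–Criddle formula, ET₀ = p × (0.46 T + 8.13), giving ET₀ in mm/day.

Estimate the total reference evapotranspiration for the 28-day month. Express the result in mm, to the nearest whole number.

168 mm

ET₀ = 0.33 × (0.46 × 21.9 + 8.13) = 0.33 × 18.204 = 6.0073 mm/d
Monthly total = 6.0073 × 28 = 168.204 mm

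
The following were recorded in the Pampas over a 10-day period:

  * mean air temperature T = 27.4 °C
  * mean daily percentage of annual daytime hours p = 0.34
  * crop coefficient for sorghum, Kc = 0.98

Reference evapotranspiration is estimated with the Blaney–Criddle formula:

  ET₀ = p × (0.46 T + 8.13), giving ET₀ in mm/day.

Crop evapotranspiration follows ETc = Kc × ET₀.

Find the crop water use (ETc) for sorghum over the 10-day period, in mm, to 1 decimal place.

ET₀ = 0.34 × (0.46 × 27.4 + 8.13) = 0.34 × 20.734 = 7.0496 mm/d
ETc = Kc × ET₀ = 0.98 × 7.0496 = 6.9086 mm/d
Over 10 days: 6.9086 × 10 = 69.086 mm

69.1 mm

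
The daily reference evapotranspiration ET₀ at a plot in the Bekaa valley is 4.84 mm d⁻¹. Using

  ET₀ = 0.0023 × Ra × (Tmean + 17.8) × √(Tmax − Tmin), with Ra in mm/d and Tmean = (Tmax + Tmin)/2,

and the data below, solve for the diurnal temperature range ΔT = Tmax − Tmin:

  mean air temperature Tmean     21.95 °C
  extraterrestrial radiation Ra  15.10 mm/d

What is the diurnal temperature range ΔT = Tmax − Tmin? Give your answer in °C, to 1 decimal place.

12.3 °C

√ΔT = ET₀ / [0.0023 × Ra × (Tmean+17.8)] = 4.84 / (0.0023 × 15.10 × 39.75) = 3.5059
ΔT = 3.5059² = 12.291 °C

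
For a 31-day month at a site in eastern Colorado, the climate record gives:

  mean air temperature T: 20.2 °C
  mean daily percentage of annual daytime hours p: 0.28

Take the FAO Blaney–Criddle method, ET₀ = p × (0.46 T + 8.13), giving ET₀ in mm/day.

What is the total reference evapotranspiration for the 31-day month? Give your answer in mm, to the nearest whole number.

151 mm

ET₀ = 0.28 × (0.46 × 20.2 + 8.13) = 0.28 × 17.422 = 4.8782 mm/d
Monthly total = 4.8782 × 31 = 151.224 mm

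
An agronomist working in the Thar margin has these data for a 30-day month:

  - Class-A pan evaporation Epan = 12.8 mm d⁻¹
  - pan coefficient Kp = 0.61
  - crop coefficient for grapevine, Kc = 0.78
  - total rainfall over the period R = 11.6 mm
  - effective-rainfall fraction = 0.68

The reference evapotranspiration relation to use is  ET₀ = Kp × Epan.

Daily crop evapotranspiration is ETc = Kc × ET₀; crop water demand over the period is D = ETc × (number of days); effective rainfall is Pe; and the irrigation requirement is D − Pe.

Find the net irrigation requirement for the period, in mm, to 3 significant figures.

ET₀ = 0.61 × 12.8 = 7.8080 mm/d
ETc = Kc × ET₀ = 0.78 × 7.8080 = 6.0902 mm/d
Crop demand D = ETc × 30 d = 6.0902 × 30 = 182.706 mm
Pe = 0.68 × 11.6 = 7.888 mm
D − Pe = 182.706 − 7.888 = 174.818 mm

175 mm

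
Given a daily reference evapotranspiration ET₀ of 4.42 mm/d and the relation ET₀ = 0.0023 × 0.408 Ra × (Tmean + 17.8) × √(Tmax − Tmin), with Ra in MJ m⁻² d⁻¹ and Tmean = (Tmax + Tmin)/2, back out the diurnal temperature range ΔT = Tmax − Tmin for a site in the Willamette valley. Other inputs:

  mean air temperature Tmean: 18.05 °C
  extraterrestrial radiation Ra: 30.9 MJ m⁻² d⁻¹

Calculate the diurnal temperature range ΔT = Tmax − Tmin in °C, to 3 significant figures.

18.1 °C

√ΔT = ET₀ / [0.0023 × 0.408 × Ra × (Tmean+17.8)] = 4.42 / (0.0023 × 12.6072 × 35.85) = 4.2519
ΔT = 4.2519² = 18.079 °C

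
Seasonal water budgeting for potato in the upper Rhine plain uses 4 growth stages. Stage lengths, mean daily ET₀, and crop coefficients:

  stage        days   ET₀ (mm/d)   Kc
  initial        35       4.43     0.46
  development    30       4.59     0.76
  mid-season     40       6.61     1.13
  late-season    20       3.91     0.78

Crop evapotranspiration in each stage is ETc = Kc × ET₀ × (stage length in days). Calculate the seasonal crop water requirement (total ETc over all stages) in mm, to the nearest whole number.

536 mm

initial: 0.46 × 4.43 × 35 = 71.32 mm
development: 0.76 × 4.59 × 30 = 104.65 mm
mid-season: 1.13 × 6.61 × 40 = 298.77 mm
late-season: 0.78 × 3.91 × 20 = 61.00 mm
Seasonal total = 535.74 mm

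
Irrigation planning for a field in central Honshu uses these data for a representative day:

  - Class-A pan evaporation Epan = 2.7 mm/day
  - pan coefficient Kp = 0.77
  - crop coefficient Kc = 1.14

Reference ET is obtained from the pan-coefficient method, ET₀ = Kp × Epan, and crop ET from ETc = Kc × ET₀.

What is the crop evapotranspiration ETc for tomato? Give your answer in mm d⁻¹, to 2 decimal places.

ET₀ = 0.77 × 2.7 = 2.0790 mm/d
ETc = Kc × ET₀ = 1.14 × 2.0790 = 2.3701 mm/d

2.37 mm d⁻¹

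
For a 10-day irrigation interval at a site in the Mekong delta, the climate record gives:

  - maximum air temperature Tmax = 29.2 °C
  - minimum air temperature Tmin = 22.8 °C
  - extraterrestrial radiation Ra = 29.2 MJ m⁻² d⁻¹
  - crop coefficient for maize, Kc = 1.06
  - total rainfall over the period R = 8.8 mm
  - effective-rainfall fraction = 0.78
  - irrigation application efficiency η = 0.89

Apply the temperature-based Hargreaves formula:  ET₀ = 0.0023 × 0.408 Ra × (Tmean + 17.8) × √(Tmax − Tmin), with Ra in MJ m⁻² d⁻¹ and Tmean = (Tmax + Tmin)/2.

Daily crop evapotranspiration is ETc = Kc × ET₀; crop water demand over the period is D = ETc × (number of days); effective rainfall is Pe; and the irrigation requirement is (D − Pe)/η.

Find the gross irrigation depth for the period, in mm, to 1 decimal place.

Tmean = (29.2 + 22.8)/2 = 26.00 °C
0.408 Ra = 0.408 × 29.2 = 11.9136 mm/d equivalent
ET₀ = 0.0023 × 11.9136 × (26.00 + 17.8) × √6.4 = 0.0023 × 11.9136 × 43.80 × 2.5298 = 3.0362 mm/d
ETc = Kc × ET₀ = 1.06 × 3.0362 = 3.2184 mm/d
Crop demand D = ETc × 10 d = 3.2184 × 10 = 32.184 mm
Pe = 0.78 × 8.8 = 6.864 mm
D − Pe = 32.184 − 6.864 = 25.320 mm
Gross irrigation = 25.320 / 0.89 = 28.449 mm

28.4 mm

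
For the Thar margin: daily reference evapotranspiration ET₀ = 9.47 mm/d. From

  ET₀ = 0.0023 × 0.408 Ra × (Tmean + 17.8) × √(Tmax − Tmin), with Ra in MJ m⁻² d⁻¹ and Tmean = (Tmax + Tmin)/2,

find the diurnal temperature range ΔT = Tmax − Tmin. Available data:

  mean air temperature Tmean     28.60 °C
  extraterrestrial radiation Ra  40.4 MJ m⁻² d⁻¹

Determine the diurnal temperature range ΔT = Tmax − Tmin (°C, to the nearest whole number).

29 °C

√ΔT = ET₀ / [0.0023 × 0.408 × Ra × (Tmean+17.8)] = 9.47 / (0.0023 × 16.4832 × 46.40) = 5.3835
ΔT = 5.3835² = 28.982 °C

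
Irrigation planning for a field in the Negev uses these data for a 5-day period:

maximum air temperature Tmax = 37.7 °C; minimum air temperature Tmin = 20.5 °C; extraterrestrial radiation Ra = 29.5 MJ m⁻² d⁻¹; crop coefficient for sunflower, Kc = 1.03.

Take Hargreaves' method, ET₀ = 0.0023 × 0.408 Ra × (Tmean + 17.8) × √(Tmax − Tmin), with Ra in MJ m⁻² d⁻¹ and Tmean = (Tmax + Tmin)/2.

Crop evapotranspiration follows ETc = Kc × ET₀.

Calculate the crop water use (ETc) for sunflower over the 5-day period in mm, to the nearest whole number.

28 mm

Tmean = (37.7 + 20.5)/2 = 29.10 °C
0.408 Ra = 0.408 × 29.5 = 12.0360 mm/d equivalent
ET₀ = 0.0023 × 12.0360 × (29.10 + 17.8) × √17.2 = 0.0023 × 12.0360 × 46.90 × 4.1473 = 5.3845 mm/d
ETc = Kc × ET₀ = 1.03 × 5.3845 = 5.5460 mm/d
Over 5 days: 5.5460 × 5 = 27.730 mm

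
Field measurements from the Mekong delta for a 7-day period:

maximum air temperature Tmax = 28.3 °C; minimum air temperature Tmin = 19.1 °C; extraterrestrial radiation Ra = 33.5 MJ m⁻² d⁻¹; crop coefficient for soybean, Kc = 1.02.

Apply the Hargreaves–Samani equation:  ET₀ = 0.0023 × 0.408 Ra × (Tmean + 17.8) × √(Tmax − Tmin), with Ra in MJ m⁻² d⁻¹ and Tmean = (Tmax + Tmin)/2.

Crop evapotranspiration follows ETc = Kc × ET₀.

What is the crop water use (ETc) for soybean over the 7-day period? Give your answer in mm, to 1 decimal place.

28.3 mm

Tmean = (28.3 + 19.1)/2 = 23.70 °C
0.408 Ra = 0.408 × 33.5 = 13.6680 mm/d equivalent
ET₀ = 0.0023 × 13.6680 × (23.70 + 17.8) × √9.2 = 0.0023 × 13.6680 × 41.50 × 3.0332 = 3.9571 mm/d
ETc = Kc × ET₀ = 1.02 × 3.9571 = 4.0362 mm/d
Over 7 days: 4.0362 × 7 = 28.253 mm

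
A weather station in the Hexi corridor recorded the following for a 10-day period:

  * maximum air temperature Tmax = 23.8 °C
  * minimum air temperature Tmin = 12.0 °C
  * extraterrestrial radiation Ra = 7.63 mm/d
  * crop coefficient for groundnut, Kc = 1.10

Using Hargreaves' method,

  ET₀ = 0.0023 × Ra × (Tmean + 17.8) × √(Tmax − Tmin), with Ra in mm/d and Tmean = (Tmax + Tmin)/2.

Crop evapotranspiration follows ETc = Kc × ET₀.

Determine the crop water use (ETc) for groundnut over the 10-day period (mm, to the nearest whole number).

24 mm

Tmean = (23.8 + 12.0)/2 = 17.90 °C
ET₀ = 0.0023 × 7.63 × (17.90 + 17.8) × √11.8 = 0.0023 × 7.63 × 35.70 × 3.4351 = 2.1521 mm/d
ETc = Kc × ET₀ = 1.10 × 2.1521 = 2.3673 mm/d
Over 10 days: 2.3673 × 10 = 23.673 mm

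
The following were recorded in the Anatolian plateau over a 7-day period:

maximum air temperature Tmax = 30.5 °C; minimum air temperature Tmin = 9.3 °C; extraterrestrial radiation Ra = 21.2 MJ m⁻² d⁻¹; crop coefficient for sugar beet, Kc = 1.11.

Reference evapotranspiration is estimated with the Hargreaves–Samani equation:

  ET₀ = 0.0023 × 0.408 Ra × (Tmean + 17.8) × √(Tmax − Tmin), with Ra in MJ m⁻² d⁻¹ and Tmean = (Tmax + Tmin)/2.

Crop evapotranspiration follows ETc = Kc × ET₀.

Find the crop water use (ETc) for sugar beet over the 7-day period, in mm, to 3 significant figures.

26.8 mm

Tmean = (30.5 + 9.3)/2 = 19.90 °C
0.408 Ra = 0.408 × 21.2 = 8.6496 mm/d equivalent
ET₀ = 0.0023 × 8.6496 × (19.90 + 17.8) × √21.2 = 0.0023 × 8.6496 × 37.70 × 4.6043 = 3.4533 mm/d
ETc = Kc × ET₀ = 1.11 × 3.4533 = 3.8332 mm/d
Over 7 days: 3.8332 × 7 = 26.832 mm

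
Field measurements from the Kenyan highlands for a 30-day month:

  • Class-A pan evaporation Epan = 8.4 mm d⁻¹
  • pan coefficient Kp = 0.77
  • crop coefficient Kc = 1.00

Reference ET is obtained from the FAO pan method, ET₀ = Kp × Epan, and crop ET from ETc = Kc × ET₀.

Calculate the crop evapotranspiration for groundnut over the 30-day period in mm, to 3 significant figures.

ET₀ = 0.77 × 8.4 = 6.4680 mm/d
ETc = Kc × ET₀ = 1.00 × 6.4680 = 6.4680 mm/d
Over 30 days: 6.4680 × 30 = 194.040 mm

194 mm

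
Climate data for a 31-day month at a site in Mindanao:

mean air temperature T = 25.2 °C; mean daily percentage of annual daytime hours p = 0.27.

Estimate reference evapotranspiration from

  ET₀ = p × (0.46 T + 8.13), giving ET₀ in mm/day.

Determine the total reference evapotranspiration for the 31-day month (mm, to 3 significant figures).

ET₀ = 0.27 × (0.46 × 25.2 + 8.13) = 0.27 × 19.722 = 5.3249 mm/d
Monthly total = 5.3249 × 31 = 165.072 mm

165 mm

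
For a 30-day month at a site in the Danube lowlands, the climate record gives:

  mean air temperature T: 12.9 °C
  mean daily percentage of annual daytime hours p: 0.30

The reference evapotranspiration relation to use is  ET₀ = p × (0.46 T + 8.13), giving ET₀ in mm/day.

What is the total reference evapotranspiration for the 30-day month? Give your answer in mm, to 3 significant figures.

ET₀ = 0.30 × (0.46 × 12.9 + 8.13) = 0.30 × 14.064 = 4.2192 mm/d
Monthly total = 4.2192 × 30 = 126.576 mm

127 mm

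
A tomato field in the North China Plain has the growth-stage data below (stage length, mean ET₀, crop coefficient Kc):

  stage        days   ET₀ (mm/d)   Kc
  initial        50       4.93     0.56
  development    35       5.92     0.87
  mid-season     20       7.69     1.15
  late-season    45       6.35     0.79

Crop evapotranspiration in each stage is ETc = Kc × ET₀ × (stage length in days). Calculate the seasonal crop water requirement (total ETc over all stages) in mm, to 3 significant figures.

721 mm

initial: 0.56 × 4.93 × 50 = 138.04 mm
development: 0.87 × 5.92 × 35 = 180.26 mm
mid-season: 1.15 × 7.69 × 20 = 176.87 mm
late-season: 0.79 × 6.35 × 45 = 225.74 mm
Seasonal total = 720.91 mm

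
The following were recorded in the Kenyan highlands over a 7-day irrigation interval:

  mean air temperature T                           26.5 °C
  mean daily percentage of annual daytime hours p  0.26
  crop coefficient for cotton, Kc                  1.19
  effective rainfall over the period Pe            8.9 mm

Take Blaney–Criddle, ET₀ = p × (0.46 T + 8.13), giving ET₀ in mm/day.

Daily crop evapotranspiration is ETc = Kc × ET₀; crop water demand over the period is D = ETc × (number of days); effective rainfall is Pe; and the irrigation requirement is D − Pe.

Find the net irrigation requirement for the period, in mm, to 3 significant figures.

ET₀ = 0.26 × (0.46 × 26.5 + 8.13) = 0.26 × 20.320 = 5.2832 mm/d
ETc = Kc × ET₀ = 1.19 × 5.2832 = 6.2870 mm/d
Crop demand D = ETc × 7 d = 6.2870 × 7 = 44.009 mm
D − Pe = 44.009 − 8.9 = 35.109 mm

35.1 mm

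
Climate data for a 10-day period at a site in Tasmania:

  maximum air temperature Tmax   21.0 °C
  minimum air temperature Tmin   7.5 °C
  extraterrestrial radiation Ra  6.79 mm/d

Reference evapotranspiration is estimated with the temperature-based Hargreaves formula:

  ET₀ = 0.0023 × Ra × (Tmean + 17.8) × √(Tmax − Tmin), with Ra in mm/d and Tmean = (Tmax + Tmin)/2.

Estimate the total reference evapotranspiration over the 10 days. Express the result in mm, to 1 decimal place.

Tmean = (21.0 + 7.5)/2 = 14.25 °C
ET₀ = 0.0023 × 6.79 × (14.25 + 17.8) × √13.5 = 0.0023 × 6.79 × 32.05 × 3.6742 = 1.8390 mm/d
Over 10 days: 1.8390 × 10 = 18.390 mm

18.4 mm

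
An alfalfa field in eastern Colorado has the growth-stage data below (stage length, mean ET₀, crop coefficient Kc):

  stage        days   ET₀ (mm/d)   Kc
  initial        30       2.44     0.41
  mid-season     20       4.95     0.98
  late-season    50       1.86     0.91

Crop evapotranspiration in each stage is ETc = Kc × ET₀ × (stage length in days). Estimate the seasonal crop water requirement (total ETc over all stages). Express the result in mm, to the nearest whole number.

initial: 0.41 × 2.44 × 30 = 30.01 mm
mid-season: 0.98 × 4.95 × 20 = 97.02 mm
late-season: 0.91 × 1.86 × 50 = 84.63 mm
Seasonal total = 211.66 mm

212 mm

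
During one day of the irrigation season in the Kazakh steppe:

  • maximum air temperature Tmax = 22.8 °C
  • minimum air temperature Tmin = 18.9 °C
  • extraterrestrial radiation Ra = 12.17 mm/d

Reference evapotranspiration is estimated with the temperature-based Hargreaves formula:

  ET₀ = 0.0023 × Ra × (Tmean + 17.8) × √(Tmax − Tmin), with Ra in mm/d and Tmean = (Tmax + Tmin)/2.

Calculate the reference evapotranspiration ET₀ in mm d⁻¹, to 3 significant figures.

2.14 mm d⁻¹

Tmean = (22.8 + 18.9)/2 = 20.85 °C
ET₀ = 0.0023 × 12.17 × (20.85 + 17.8) × √3.9 = 0.0023 × 12.17 × 38.65 × 1.9748 = 2.1364 mm/d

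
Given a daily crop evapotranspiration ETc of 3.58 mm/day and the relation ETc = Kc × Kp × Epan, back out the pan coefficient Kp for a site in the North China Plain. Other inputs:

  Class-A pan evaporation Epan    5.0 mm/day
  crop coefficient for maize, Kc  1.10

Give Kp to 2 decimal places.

0.65

ETc = Kc × Kp × Epan  ⇒  Kp = ETc / (Kc × Epan)
Kp = 3.58 / (1.10 × 5.0) = 3.58 / 5.500 = 0.6509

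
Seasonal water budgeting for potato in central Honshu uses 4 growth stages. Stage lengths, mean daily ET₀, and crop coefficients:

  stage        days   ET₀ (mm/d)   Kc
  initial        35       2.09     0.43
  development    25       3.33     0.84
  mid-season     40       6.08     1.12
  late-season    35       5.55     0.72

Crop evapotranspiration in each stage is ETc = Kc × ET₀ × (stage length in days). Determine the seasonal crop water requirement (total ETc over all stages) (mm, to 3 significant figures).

514 mm

initial: 0.43 × 2.09 × 35 = 31.45 mm
development: 0.84 × 3.33 × 25 = 69.93 mm
mid-season: 1.12 × 6.08 × 40 = 272.38 mm
late-season: 0.72 × 5.55 × 35 = 139.86 mm
Seasonal total = 513.62 mm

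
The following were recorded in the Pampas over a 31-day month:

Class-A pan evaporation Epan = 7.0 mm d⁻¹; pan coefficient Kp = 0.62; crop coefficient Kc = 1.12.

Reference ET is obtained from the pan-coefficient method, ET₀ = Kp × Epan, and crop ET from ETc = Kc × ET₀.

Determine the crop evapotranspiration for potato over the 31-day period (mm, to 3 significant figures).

151 mm

ET₀ = 0.62 × 7.0 = 4.3400 mm/d
ETc = Kc × ET₀ = 1.12 × 4.3400 = 4.8608 mm/d
Over 31 days: 4.8608 × 31 = 150.685 mm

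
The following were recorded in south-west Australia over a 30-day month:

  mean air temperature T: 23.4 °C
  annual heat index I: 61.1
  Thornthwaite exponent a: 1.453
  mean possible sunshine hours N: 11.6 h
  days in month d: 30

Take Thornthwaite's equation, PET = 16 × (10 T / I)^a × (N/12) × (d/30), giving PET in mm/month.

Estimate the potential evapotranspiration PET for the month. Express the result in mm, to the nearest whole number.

10T/I = 10 × 23.4 / 61.1 = 3.8298
(10T/I)^a = 3.8298^1.453 = 7.0365
Uncorrected PET = 16 × 7.0365 = 112.584 mm
Correction = (N/12)(d/30) = (11.6/12)(30/30) = 0.9667
PET = 112.584 × 0.9667 = 108.835 mm/month

109 mm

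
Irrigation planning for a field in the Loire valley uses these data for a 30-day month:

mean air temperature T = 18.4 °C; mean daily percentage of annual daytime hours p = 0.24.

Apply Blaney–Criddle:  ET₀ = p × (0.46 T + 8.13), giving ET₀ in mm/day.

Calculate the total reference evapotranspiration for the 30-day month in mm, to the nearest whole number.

119 mm

ET₀ = 0.24 × (0.46 × 18.4 + 8.13) = 0.24 × 16.594 = 3.9826 mm/d
Monthly total = 3.9826 × 30 = 119.478 mm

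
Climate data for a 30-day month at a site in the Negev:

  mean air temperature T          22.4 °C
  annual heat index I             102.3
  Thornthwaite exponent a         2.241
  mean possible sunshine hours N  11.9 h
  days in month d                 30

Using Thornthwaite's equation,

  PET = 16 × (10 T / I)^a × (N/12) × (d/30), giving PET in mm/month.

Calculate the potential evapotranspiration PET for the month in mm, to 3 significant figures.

91.9 mm

10T/I = 10 × 22.4 / 102.3 = 2.1896
(10T/I)^a = 2.1896^2.241 = 5.7911
Uncorrected PET = 16 × 5.7911 = 92.658 mm
Correction = (N/12)(d/30) = (11.9/12)(30/30) = 0.9917
PET = 92.658 × 0.9917 = 91.889 mm/month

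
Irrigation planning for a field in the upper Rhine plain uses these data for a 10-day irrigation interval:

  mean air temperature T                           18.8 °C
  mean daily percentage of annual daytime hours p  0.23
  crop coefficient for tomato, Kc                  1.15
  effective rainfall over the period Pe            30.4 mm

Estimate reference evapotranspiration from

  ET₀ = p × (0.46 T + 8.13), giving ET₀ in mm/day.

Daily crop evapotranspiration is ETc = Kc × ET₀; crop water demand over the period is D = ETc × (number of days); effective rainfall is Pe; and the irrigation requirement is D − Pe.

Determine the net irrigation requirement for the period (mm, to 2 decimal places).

ET₀ = 0.23 × (0.46 × 18.8 + 8.13) = 0.23 × 16.778 = 3.8589 mm/d
ETc = Kc × ET₀ = 1.15 × 3.8589 = 4.4377 mm/d
Crop demand D = ETc × 10 d = 4.4377 × 10 = 44.377 mm
D − Pe = 44.377 − 30.4 = 13.977 mm

13.98 mm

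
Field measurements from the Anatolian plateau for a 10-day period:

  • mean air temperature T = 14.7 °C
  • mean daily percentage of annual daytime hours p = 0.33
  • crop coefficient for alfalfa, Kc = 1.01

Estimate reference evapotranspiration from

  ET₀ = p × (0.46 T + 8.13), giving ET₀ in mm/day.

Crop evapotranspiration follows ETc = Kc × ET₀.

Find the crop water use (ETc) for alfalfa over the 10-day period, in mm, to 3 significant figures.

49.6 mm

ET₀ = 0.33 × (0.46 × 14.7 + 8.13) = 0.33 × 14.892 = 4.9144 mm/d
ETc = Kc × ET₀ = 1.01 × 4.9144 = 4.9635 mm/d
Over 10 days: 4.9635 × 10 = 49.635 mm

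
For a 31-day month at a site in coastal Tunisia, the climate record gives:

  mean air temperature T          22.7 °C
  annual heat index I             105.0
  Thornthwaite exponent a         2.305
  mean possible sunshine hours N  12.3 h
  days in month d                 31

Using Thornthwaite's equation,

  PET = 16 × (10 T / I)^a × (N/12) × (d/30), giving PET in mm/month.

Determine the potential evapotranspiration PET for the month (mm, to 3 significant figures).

100 mm

10T/I = 10 × 22.7 / 105.0 = 2.1619
(10T/I)^a = 2.1619^2.305 = 5.9128
Uncorrected PET = 16 × 5.9128 = 94.605 mm
Correction = (N/12)(d/30) = (12.3/12)(31/30) = 1.0592
PET = 94.605 × 1.0592 = 100.206 mm/month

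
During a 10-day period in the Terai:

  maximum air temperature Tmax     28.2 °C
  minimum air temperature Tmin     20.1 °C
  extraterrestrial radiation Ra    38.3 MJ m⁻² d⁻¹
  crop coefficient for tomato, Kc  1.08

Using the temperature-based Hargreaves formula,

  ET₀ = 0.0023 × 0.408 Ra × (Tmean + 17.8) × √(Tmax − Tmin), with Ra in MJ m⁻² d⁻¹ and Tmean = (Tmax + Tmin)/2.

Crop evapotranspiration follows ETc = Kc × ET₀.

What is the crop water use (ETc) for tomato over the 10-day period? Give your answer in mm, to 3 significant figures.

46.3 mm

Tmean = (28.2 + 20.1)/2 = 24.15 °C
0.408 Ra = 0.408 × 38.3 = 15.6264 mm/d equivalent
ET₀ = 0.0023 × 15.6264 × (24.15 + 17.8) × √8.1 = 0.0023 × 15.6264 × 41.95 × 2.8460 = 4.2910 mm/d
ETc = Kc × ET₀ = 1.08 × 4.2910 = 4.6343 mm/d
Over 10 days: 4.6343 × 10 = 46.343 mm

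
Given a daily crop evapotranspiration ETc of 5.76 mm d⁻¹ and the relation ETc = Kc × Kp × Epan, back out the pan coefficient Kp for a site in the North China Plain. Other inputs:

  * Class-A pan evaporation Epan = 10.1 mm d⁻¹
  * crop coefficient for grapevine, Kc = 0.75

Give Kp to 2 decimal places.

ETc = Kc × Kp × Epan  ⇒  Kp = ETc / (Kc × Epan)
Kp = 5.76 / (0.75 × 10.1) = 5.76 / 7.575 = 0.7604

0.76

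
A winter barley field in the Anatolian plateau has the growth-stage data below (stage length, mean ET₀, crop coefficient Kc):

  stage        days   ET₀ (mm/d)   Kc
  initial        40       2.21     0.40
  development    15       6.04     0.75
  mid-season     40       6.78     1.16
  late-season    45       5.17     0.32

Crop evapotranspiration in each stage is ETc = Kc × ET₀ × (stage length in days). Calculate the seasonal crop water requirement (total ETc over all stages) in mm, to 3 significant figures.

initial: 0.40 × 2.21 × 40 = 35.36 mm
development: 0.75 × 6.04 × 15 = 67.95 mm
mid-season: 1.16 × 6.78 × 40 = 314.59 mm
late-season: 0.32 × 5.17 × 45 = 74.45 mm
Seasonal total = 492.35 mm

492 mm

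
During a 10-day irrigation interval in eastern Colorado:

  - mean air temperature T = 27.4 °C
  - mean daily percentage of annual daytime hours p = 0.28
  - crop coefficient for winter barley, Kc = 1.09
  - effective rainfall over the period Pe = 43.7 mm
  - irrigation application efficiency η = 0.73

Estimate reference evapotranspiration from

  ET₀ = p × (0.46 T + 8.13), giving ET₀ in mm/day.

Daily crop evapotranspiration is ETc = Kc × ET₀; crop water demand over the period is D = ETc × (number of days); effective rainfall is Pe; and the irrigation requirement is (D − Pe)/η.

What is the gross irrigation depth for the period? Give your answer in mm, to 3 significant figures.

26.8 mm

ET₀ = 0.28 × (0.46 × 27.4 + 8.13) = 0.28 × 20.734 = 5.8055 mm/d
ETc = Kc × ET₀ = 1.09 × 5.8055 = 6.3280 mm/d
Crop demand D = ETc × 10 d = 6.3280 × 10 = 63.280 mm
D − Pe = 63.280 − 43.7 = 19.580 mm
Gross irrigation = 19.580 / 0.73 = 26.822 mm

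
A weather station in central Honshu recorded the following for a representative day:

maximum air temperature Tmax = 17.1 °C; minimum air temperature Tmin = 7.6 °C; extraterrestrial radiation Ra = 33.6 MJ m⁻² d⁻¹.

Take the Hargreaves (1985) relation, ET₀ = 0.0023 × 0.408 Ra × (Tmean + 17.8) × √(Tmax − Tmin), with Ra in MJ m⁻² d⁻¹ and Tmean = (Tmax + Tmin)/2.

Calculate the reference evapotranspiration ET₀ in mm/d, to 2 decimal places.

Tmean = (17.1 + 7.6)/2 = 12.35 °C
0.408 Ra = 0.408 × 33.6 = 13.7088 mm/d equivalent
ET₀ = 0.0023 × 13.7088 × (12.35 + 17.8) × √9.5 = 0.0023 × 13.7088 × 30.15 × 3.0822 = 2.9301 mm/d

2.93 mm/d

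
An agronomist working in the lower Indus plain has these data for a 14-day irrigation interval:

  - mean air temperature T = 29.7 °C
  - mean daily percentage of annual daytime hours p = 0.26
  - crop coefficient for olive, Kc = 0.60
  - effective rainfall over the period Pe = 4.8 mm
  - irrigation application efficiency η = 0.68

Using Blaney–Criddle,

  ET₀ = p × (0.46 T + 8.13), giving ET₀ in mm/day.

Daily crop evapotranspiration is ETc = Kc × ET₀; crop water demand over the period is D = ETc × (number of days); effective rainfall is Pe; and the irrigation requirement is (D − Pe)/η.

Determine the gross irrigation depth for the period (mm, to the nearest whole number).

ET₀ = 0.26 × (0.46 × 29.7 + 8.13) = 0.26 × 21.792 = 5.6659 mm/d
ETc = Kc × ET₀ = 0.60 × 5.6659 = 3.3995 mm/d
Crop demand D = ETc × 14 d = 3.3995 × 14 = 47.593 mm
D − Pe = 47.593 − 4.8 = 42.793 mm
Gross irrigation = 42.793 / 0.68 = 62.931 mm

63 mm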